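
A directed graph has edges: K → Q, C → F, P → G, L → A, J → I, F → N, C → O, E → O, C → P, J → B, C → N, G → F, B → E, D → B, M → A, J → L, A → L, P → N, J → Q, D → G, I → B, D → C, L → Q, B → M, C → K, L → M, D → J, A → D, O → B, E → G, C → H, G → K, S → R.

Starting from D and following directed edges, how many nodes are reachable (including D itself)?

BFS from D visits: D, J, G, C, B, Q, L, I, K, F, P, O, N, H, M, E, A
Reachable nodes: 17 of 19 total.

17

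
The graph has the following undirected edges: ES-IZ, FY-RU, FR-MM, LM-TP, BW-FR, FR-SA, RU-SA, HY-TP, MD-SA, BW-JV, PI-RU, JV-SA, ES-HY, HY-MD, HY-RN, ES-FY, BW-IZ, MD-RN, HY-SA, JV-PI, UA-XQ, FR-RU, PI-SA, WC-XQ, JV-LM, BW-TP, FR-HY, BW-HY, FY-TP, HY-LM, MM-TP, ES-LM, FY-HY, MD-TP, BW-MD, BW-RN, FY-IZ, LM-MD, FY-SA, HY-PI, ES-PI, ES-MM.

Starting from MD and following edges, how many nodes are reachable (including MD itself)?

BFS from MD visits: MD, BW, HY, LM, RN, SA, TP, FR, IZ, JV, ES, FY, PI, RU, MM
Reachable nodes: 15 of 18 total.

15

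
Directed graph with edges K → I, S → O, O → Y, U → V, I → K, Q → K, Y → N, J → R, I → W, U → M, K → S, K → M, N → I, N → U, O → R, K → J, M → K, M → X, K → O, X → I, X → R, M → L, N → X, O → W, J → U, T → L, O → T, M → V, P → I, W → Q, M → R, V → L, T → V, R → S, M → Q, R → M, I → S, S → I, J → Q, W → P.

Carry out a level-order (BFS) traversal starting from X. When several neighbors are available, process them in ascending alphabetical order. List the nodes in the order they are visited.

Visit X; enqueue I, R → queue [I, R]
Visit I; enqueue K, S, W → queue [R, K, S, W]
Visit R; enqueue M → queue [K, S, W, M]
Visit K; enqueue J, O → queue [S, W, M, J, O]
Visit S → queue [W, M, J, O]
Visit W; enqueue P, Q → queue [M, J, O, P, Q]
Visit M; enqueue L, V → queue [J, O, P, Q, L, V]
Visit J; enqueue U → queue [O, P, Q, L, V, U]
Visit O; enqueue T, Y → queue [P, Q, L, V, U, T, Y]
Visit P → queue [Q, L, V, U, T, Y]
Visit Q → queue [L, V, U, T, Y]
Visit L → queue [V, U, T, Y]
Visit V → queue [U, T, Y]
Visit U → queue [T, Y]
Visit T → queue [Y]
Visit Y; enqueue N → queue [N]
Visit N → queue []

X, I, R, K, S, W, M, J, O, P, Q, L, V, U, T, Y, N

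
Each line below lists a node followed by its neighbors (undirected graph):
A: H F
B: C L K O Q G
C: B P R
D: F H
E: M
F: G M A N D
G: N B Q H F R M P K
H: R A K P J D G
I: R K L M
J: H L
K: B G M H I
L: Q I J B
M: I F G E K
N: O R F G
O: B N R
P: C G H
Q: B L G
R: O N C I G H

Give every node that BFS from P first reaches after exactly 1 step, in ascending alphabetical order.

Level 0: P
Level 1: C, G, H
Level 2: A, B, D, F, J, K, M, N, Q, R
Level 3: E, I, L, O

C, G, H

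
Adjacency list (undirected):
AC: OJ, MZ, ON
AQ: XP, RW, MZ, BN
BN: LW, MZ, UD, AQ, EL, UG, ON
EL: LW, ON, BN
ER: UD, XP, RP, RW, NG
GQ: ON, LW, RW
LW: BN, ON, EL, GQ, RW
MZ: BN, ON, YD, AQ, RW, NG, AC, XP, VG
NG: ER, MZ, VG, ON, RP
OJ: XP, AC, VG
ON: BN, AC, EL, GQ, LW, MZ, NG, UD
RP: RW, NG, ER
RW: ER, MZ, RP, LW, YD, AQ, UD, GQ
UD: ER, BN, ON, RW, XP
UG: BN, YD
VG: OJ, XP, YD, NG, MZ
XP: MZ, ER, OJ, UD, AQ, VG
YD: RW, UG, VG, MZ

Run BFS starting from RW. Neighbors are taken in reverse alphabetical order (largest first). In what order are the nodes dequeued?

Visit RW; enqueue YD, UD, RP, MZ, LW, GQ, ER, AQ → queue [YD, UD, RP, MZ, LW, GQ, ER, AQ]
Visit YD; enqueue VG, UG → queue [UD, RP, MZ, LW, GQ, ER, AQ, VG, UG]
Visit UD; enqueue XP, ON, BN → queue [RP, MZ, LW, GQ, ER, AQ, VG, UG, XP, ON, BN]
Visit RP; enqueue NG → queue [MZ, LW, GQ, ER, AQ, VG, UG, XP, ON, BN, NG]
Visit MZ; enqueue AC → queue [LW, GQ, ER, AQ, VG, UG, XP, ON, BN, NG, AC]
Visit LW; enqueue EL → queue [GQ, ER, AQ, VG, UG, XP, ON, BN, NG, AC, EL]
Visit GQ → queue [ER, AQ, VG, UG, XP, ON, BN, NG, AC, EL]
Visit ER → queue [AQ, VG, UG, XP, ON, BN, NG, AC, EL]
Visit AQ → queue [VG, UG, XP, ON, BN, NG, AC, EL]
Visit VG; enqueue OJ → queue [UG, XP, ON, BN, NG, AC, EL, OJ]
Visit UG → queue [XP, ON, BN, NG, AC, EL, OJ]
Visit XP → queue [ON, BN, NG, AC, EL, OJ]
Visit ON → queue [BN, NG, AC, EL, OJ]
Visit BN → queue [NG, AC, EL, OJ]
Visit NG → queue [AC, EL, OJ]
Visit AC → queue [EL, OJ]
Visit EL → queue [OJ]
Visit OJ → queue []

RW → YD → UD → RP → MZ → LW → GQ → ER → AQ → VG → UG → XP → ON → BN → NG → AC → EL → OJ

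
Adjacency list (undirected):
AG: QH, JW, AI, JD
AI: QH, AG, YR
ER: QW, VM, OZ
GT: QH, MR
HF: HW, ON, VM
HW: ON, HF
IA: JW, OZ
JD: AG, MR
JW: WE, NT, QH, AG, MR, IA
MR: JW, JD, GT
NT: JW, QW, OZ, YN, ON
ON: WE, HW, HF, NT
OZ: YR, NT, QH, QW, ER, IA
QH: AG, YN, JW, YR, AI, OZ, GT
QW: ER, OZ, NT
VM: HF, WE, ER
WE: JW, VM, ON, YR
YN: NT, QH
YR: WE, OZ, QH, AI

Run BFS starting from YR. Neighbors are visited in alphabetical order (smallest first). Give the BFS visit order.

YR → AI → OZ → QH → WE → AG → ER → IA → NT → QW → GT → JW → YN → ON → VM → JD → MR → HF → HW

Visit YR; enqueue AI, OZ, QH, WE → queue [AI, OZ, QH, WE]
Visit AI; enqueue AG → queue [OZ, QH, WE, AG]
Visit OZ; enqueue ER, IA, NT, QW → queue [QH, WE, AG, ER, IA, NT, QW]
Visit QH; enqueue GT, JW, YN → queue [WE, AG, ER, IA, NT, QW, GT, JW, YN]
Visit WE; enqueue ON, VM → queue [AG, ER, IA, NT, QW, GT, JW, YN, ON, VM]
Visit AG; enqueue JD → queue [ER, IA, NT, QW, GT, JW, YN, ON, VM, JD]
Visit ER → queue [IA, NT, QW, GT, JW, YN, ON, VM, JD]
Visit IA → queue [NT, QW, GT, JW, YN, ON, VM, JD]
Visit NT → queue [QW, GT, JW, YN, ON, VM, JD]
Visit QW → queue [GT, JW, YN, ON, VM, JD]
Visit GT; enqueue MR → queue [JW, YN, ON, VM, JD, MR]
Visit JW → queue [YN, ON, VM, JD, MR]
Visit YN → queue [ON, VM, JD, MR]
Visit ON; enqueue HF, HW → queue [VM, JD, MR, HF, HW]
Visit VM → queue [JD, MR, HF, HW]
Visit JD → queue [MR, HF, HW]
Visit MR → queue [HF, HW]
Visit HF → queue [HW]
Visit HW → queue []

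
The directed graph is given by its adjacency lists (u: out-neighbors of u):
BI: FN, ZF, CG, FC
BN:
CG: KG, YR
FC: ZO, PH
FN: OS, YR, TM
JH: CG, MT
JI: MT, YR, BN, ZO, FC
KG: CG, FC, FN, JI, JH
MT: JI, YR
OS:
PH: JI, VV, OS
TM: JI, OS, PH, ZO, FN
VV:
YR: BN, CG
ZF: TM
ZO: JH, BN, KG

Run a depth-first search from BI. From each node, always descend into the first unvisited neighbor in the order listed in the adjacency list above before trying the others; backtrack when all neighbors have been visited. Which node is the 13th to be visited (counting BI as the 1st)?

Visit BI
BI → FN
FN → OS
FN → YR
YR → BN
YR → CG
CG → KG
KG → FC
FC → ZO
ZO → JH
JH → MT
MT → JI
FC → PH
PH → VV
FN → TM
BI → ZF

Visit order: BI, FN, OS, YR, BN, CG, KG, FC, ZO, JH, MT, JI, PH, VV, TM, ZF

PH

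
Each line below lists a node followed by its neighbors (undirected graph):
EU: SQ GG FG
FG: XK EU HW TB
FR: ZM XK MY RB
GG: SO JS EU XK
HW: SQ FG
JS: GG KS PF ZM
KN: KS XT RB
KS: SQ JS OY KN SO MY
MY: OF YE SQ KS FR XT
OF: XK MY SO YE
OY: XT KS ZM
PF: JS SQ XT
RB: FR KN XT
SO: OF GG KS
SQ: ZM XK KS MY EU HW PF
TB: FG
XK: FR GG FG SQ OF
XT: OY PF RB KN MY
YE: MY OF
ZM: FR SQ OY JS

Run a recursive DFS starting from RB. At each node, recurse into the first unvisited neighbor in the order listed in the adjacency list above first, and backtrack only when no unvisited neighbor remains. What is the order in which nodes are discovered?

RB FR ZM SQ XK GG SO OF MY YE KS JS PF XT OY KN EU FG HW TB

Visit RB
RB → FR
FR → ZM
ZM → SQ
SQ → XK
XK → GG
GG → SO
SO → OF
OF → MY
MY → YE
MY → KS
KS → JS
JS → PF
PF → XT
XT → OY
XT → KN
GG → EU
EU → FG
FG → HW
FG → TB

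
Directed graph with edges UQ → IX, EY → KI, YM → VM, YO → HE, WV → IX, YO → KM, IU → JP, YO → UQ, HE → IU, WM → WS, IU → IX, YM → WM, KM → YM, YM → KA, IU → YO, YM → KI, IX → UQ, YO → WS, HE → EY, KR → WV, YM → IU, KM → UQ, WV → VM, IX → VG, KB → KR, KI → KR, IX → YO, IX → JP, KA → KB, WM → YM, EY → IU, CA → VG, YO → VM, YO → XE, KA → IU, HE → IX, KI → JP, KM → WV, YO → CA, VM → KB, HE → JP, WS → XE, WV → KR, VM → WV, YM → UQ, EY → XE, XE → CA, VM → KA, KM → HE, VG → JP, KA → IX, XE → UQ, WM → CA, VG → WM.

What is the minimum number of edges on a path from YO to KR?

3

Level 0: YO
Level 1: CA, HE, KM, UQ, VM, WS, XE
Level 2: EY, IU, IX, JP, KA, KB, VG, WV, YM
Level 3: KI, KR, WM
KR first appears at level 3.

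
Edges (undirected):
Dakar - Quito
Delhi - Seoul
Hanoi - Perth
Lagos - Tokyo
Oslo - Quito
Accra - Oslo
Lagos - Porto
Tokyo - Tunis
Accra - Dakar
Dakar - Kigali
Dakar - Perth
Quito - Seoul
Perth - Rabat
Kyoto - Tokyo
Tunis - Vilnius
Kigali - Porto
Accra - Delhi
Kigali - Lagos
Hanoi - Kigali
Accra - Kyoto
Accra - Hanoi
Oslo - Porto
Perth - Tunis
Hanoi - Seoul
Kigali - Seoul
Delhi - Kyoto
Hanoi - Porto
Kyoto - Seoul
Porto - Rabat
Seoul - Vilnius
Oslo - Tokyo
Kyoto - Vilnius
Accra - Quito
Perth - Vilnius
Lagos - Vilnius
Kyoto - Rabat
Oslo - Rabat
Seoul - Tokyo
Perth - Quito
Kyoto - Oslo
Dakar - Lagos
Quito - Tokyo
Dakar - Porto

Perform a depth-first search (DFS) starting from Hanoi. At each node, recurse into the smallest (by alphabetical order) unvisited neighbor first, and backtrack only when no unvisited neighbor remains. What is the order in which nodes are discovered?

Visit Hanoi
Hanoi → Accra
Accra → Dakar
Dakar → Kigali
Kigali → Lagos
Lagos → Porto
Porto → Oslo
Oslo → Kyoto
Kyoto → Delhi
Delhi → Seoul
Seoul → Quito
Quito → Perth
Perth → Rabat
Perth → Tunis
Tunis → Tokyo
Tunis → Vilnius

Hanoi Accra Dakar Kigali Lagos Porto Oslo Kyoto Delhi Seoul Quito Perth Rabat Tunis Tokyo Vilnius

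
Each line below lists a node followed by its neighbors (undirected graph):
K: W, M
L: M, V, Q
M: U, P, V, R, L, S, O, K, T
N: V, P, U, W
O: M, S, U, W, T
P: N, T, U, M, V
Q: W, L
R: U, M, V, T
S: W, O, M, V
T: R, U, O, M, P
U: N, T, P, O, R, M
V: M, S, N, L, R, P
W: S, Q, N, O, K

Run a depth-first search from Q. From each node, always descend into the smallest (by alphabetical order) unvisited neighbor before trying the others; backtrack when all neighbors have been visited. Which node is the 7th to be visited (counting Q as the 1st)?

Visit Q
Q → L
L → M
M → K
K → W
W → N
N → P
P → T
T → O
O → S
S → V
V → R
R → U

Visit order: Q, L, M, K, W, N, P, T, O, S, V, R, U

P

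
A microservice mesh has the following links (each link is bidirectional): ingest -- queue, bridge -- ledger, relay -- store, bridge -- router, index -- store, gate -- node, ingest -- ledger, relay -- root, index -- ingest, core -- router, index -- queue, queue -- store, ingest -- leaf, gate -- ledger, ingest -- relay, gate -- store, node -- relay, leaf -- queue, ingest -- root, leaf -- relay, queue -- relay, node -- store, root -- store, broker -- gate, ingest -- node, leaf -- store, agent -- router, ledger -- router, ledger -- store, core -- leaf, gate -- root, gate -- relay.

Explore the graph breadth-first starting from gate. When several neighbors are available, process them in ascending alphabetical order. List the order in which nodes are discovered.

Visit gate; enqueue broker, ledger, node, relay, root, store → queue [broker, ledger, node, relay, root, store]
Visit broker → queue [ledger, node, relay, root, store]
Visit ledger; enqueue bridge, ingest, router → queue [node, relay, root, store, bridge, ingest, router]
Visit node → queue [relay, root, store, bridge, ingest, router]
Visit relay; enqueue leaf, queue → queue [root, store, bridge, ingest, router, leaf, queue]
Visit root → queue [store, bridge, ingest, router, leaf, queue]
Visit store; enqueue index → queue [bridge, ingest, router, leaf, queue, index]
Visit bridge → queue [ingest, router, leaf, queue, index]
Visit ingest → queue [router, leaf, queue, index]
Visit router; enqueue agent, core → queue [leaf, queue, index, agent, core]
Visit leaf → queue [queue, index, agent, core]
Visit queue → queue [index, agent, core]
Visit index → queue [agent, core]
Visit agent → queue [core]
Visit core → queue []

gate -> broker -> ledger -> node -> relay -> root -> store -> bridge -> ingest -> router -> leaf -> queue -> index -> agent -> core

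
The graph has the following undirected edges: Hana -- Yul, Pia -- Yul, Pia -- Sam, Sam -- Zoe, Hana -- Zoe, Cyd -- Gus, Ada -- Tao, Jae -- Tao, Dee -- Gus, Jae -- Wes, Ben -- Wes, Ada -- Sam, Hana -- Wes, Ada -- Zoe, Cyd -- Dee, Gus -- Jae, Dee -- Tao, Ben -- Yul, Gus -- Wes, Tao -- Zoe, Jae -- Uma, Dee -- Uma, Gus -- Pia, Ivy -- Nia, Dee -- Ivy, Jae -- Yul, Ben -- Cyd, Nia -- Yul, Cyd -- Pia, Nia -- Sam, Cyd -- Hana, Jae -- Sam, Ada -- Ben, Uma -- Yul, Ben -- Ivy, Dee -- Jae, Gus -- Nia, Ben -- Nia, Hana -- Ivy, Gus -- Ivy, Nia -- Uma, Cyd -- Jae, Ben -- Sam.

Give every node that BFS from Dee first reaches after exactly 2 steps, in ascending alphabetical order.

Level 0: Dee
Level 1: Cyd, Gus, Ivy, Jae, Tao, Uma
Level 2: Ada, Ben, Hana, Nia, Pia, Sam, Wes, Yul, Zoe

Ada, Ben, Hana, Nia, Pia, Sam, Wes, Yul, Zoe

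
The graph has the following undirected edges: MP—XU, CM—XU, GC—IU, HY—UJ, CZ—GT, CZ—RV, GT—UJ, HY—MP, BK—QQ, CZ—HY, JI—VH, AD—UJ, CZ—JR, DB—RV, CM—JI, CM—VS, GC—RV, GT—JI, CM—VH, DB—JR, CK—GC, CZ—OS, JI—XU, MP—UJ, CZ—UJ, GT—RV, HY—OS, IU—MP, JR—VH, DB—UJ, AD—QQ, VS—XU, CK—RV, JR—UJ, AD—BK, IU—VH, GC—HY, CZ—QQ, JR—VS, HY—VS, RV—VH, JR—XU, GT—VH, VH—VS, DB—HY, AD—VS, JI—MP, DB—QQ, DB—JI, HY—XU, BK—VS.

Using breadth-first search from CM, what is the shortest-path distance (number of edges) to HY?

Level 0: CM
Level 1: JI, VH, VS, XU
Level 2: AD, BK, DB, GT, HY, IU, JR, MP, RV
Level 3: CK, CZ, GC, OS, QQ, UJ
HY first appears at level 2.

2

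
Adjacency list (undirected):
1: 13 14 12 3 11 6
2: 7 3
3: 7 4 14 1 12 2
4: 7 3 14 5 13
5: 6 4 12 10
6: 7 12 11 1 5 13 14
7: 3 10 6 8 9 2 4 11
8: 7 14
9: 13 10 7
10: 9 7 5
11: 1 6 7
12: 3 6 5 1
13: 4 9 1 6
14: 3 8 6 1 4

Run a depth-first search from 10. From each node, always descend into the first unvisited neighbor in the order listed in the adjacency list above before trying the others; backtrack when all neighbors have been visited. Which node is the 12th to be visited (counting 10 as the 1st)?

Visit 10
10 → 9
9 → 13
13 → 4
4 → 7
7 → 3
3 → 14
14 → 8
14 → 6
6 → 12
12 → 5
12 → 1
1 → 11
3 → 2

Visit order: 10, 9, 13, 4, 7, 3, 14, 8, 6, 12, 5, 1, 11, 2

1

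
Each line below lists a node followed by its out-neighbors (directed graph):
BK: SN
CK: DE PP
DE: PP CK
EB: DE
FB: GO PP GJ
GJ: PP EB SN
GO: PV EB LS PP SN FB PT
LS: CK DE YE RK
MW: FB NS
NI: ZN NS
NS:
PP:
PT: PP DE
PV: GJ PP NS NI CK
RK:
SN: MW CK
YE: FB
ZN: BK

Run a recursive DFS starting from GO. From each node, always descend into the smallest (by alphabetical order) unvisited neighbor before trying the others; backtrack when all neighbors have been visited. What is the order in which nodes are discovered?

GO → EB → DE → CK → PP → FB → GJ → SN → MW → NS → LS → RK → YE → PT → PV → NI → ZN → BK

Visit GO
GO → EB
EB → DE
DE → CK
CK → PP
GO → FB
FB → GJ
GJ → SN
SN → MW
MW → NS
GO → LS
LS → RK
LS → YE
GO → PT
GO → PV
PV → NI
NI → ZN
ZN → BK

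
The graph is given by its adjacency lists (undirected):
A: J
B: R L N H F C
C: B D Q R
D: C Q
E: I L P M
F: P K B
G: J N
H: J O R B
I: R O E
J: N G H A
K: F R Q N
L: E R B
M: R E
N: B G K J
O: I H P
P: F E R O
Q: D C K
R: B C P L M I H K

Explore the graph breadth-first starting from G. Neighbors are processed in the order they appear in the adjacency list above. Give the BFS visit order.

Visit G; enqueue J, N → queue [J, N]
Visit J; enqueue H, A → queue [N, H, A]
Visit N; enqueue B, K → queue [H, A, B, K]
Visit H; enqueue O, R → queue [A, B, K, O, R]
Visit A → queue [B, K, O, R]
Visit B; enqueue L, F, C → queue [K, O, R, L, F, C]
Visit K; enqueue Q → queue [O, R, L, F, C, Q]
Visit O; enqueue I, P → queue [R, L, F, C, Q, I, P]
Visit R; enqueue M → queue [L, F, C, Q, I, P, M]
Visit L; enqueue E → queue [F, C, Q, I, P, M, E]
Visit F → queue [C, Q, I, P, M, E]
Visit C; enqueue D → queue [Q, I, P, M, E, D]
Visit Q → queue [I, P, M, E, D]
Visit I → queue [P, M, E, D]
Visit P → queue [M, E, D]
Visit M → queue [E, D]
Visit E → queue [D]
Visit D → queue []

G → J → N → H → A → B → K → O → R → L → F → C → Q → I → P → M → E → D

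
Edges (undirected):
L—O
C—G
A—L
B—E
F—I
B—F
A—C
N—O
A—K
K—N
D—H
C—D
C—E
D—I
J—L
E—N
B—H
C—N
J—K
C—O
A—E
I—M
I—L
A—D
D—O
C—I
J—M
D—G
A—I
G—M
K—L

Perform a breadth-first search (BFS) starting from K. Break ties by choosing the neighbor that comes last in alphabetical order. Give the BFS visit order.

Visit K; enqueue N, L, J, A → queue [N, L, J, A]
Visit N; enqueue O, E, C → queue [L, J, A, O, E, C]
Visit L; enqueue I → queue [J, A, O, E, C, I]
Visit J; enqueue M → queue [A, O, E, C, I, M]
Visit A; enqueue D → queue [O, E, C, I, M, D]
Visit O → queue [E, C, I, M, D]
Visit E; enqueue B → queue [C, I, M, D, B]
Visit C; enqueue G → queue [I, M, D, B, G]
Visit I; enqueue F → queue [M, D, B, G, F]
Visit M → queue [D, B, G, F]
Visit D; enqueue H → queue [B, G, F, H]
Visit B → queue [G, F, H]
Visit G → queue [F, H]
Visit F → queue [H]
Visit H → queue []

K → N → L → J → A → O → E → C → I → M → D → B → G → F → H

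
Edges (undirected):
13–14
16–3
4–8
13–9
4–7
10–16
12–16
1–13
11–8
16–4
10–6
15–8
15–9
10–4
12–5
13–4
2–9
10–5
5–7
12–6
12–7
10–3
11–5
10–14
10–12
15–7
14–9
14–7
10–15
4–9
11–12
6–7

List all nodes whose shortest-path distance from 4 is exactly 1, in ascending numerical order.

Level 0: 4
Level 1: 7, 8, 9, 10, 13, 16
Level 2: 1, 2, 3, 5, 6, 11, 12, 14, 15

7, 8, 9, 10, 13, 16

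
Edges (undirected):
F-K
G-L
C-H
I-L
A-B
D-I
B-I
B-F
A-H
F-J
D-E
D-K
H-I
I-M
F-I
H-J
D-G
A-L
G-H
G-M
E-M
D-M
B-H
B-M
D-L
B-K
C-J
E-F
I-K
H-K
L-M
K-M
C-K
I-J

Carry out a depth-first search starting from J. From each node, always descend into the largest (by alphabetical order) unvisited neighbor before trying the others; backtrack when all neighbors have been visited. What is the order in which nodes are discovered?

J, I, M, L, G, H, K, F, E, D, B, A, C

Visit J
J → I
I → M
M → L
L → G
G → H
H → K
K → F
F → E
E → D
F → B
B → A
K → C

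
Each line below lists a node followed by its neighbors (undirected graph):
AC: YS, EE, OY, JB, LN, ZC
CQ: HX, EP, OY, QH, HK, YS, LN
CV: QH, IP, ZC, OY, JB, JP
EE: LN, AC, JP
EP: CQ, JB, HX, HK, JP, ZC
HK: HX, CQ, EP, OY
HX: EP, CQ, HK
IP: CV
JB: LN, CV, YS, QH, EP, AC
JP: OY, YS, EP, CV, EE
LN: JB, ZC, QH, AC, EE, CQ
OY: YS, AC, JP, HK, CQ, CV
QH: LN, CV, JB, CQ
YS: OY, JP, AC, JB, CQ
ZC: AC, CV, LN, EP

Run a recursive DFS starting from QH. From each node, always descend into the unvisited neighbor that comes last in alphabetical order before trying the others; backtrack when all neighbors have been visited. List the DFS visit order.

Visit QH
QH → LN
LN → ZC
ZC → EP
EP → JP
JP → YS
YS → OY
OY → HK
HK → HX
HX → CQ
OY → CV
CV → JB
JB → AC
AC → EE
CV → IP

QH LN ZC EP JP YS OY HK HX CQ CV JB AC EE IP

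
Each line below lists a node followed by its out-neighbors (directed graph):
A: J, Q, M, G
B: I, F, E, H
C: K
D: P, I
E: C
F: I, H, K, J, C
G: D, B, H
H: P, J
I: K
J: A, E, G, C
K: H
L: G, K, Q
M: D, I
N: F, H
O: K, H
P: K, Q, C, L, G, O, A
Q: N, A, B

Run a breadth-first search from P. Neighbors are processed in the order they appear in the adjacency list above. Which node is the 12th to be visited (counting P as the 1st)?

D

Visit P; enqueue K, Q, C, L, G, O, A → queue [K, Q, C, L, G, O, A]
Visit K; enqueue H → queue [Q, C, L, G, O, A, H]
Visit Q; enqueue N, B → queue [C, L, G, O, A, H, N, B]
Visit C → queue [L, G, O, A, H, N, B]
Visit L → queue [G, O, A, H, N, B]
Visit G; enqueue D → queue [O, A, H, N, B, D]
Visit O → queue [A, H, N, B, D]
Visit A; enqueue J, M → queue [H, N, B, D, J, M]
Visit H → queue [N, B, D, J, M]
Visit N; enqueue F → queue [B, D, J, M, F]
Visit B; enqueue I, E → queue [D, J, M, F, I, E]
Visit D → queue [J, M, F, I, E]
Visit J → queue [M, F, I, E]
Visit M → queue [F, I, E]
Visit F → queue [I, E]
Visit I → queue [E]
Visit E → queue []

Visit order: P, K, Q, C, L, G, O, A, H, N, B, D, J, M, F, I, E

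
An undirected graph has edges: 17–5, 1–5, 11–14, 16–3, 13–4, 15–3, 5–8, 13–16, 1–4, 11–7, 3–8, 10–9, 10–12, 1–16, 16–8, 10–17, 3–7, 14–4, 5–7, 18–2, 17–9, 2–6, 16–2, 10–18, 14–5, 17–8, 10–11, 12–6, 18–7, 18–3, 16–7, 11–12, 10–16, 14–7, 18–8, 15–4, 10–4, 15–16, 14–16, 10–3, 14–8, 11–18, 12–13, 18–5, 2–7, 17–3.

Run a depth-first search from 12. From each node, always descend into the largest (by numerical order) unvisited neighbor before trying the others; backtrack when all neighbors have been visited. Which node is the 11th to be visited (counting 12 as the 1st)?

9

Visit 12
12 → 13
13 → 16
16 → 15
15 → 4
4 → 14
14 → 11
11 → 18
18 → 10
10 → 17
17 → 9
17 → 8
8 → 5
5 → 7
7 → 3
7 → 2
2 → 6
5 → 1

Visit order: 12, 13, 16, 15, 4, 14, 11, 18, 10, 17, 9, 8, 5, 7, 3, 2, 6, 1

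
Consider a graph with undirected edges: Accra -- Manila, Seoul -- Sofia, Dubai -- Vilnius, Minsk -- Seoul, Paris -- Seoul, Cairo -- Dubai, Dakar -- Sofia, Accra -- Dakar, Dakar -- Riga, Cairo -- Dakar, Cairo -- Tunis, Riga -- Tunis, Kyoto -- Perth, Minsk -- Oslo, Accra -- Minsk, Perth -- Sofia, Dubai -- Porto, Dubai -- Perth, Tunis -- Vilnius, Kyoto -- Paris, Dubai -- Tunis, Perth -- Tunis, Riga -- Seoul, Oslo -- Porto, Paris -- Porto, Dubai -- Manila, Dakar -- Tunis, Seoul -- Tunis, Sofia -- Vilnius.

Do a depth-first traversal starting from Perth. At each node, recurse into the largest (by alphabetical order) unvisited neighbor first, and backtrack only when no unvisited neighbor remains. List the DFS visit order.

Visit Perth
Perth → Tunis
Tunis → Vilnius
Vilnius → Sofia
Sofia → Seoul
Seoul → Riga
Riga → Dakar
Dakar → Cairo
Cairo → Dubai
Dubai → Porto
Porto → Paris
Paris → Kyoto
Porto → Oslo
Oslo → Minsk
Minsk → Accra
Accra → Manila

Perth Tunis Vilnius Sofia Seoul Riga Dakar Cairo Dubai Porto Paris Kyoto Oslo Minsk Accra Manila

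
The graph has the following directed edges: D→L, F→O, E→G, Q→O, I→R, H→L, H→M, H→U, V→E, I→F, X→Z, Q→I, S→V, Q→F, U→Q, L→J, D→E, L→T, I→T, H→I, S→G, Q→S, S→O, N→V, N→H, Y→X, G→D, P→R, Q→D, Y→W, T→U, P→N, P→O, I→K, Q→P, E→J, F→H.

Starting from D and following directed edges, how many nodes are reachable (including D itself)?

19

BFS from D visits: D, E, L, G, J, T, U, Q, F, I, O, P, S, H, K, R, N, V, M
Reachable nodes: 19 of 23 total.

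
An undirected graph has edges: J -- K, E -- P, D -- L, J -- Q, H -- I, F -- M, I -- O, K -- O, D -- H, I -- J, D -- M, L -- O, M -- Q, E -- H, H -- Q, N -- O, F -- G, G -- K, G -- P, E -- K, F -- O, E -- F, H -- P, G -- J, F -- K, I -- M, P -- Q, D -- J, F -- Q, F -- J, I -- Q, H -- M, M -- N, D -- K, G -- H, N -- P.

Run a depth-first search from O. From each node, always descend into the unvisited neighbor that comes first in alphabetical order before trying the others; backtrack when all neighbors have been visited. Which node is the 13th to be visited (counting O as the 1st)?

Q

Visit O
O → F
F → E
E → H
H → D
D → J
J → G
G → K
G → P
P → N
N → M
M → I
I → Q
D → L

Visit order: O, F, E, H, D, J, G, K, P, N, M, I, Q, L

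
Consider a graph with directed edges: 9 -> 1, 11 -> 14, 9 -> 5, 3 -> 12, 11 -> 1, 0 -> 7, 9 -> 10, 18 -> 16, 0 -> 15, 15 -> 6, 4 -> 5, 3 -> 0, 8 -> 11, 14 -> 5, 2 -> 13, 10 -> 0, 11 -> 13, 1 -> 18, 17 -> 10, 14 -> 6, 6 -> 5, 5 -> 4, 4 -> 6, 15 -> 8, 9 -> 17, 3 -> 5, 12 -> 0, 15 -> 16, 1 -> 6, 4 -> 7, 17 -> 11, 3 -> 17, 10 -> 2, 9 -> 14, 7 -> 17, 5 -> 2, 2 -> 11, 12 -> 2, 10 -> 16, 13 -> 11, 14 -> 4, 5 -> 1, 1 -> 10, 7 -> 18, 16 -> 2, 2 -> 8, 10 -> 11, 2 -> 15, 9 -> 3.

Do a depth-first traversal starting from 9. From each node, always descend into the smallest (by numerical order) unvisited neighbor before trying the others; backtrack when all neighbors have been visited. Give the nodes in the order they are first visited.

9 -> 1 -> 6 -> 5 -> 2 -> 8 -> 11 -> 13 -> 14 -> 4 -> 7 -> 17 -> 10 -> 0 -> 15 -> 16 -> 18 -> 3 -> 12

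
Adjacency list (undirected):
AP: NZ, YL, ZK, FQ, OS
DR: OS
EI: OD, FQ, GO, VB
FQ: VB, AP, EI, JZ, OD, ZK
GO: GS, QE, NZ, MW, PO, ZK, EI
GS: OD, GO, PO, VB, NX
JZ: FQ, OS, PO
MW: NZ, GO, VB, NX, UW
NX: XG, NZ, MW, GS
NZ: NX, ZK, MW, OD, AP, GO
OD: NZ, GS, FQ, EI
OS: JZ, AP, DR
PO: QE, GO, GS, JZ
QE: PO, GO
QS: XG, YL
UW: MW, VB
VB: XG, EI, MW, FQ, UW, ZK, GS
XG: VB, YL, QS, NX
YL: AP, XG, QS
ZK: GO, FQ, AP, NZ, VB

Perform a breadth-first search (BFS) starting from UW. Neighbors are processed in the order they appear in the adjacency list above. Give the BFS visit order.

Visit UW; enqueue MW, VB → queue [MW, VB]
Visit MW; enqueue NZ, GO, NX → queue [VB, NZ, GO, NX]
Visit VB; enqueue XG, EI, FQ, ZK, GS → queue [NZ, GO, NX, XG, EI, FQ, ZK, GS]
Visit NZ; enqueue OD, AP → queue [GO, NX, XG, EI, FQ, ZK, GS, OD, AP]
Visit GO; enqueue QE, PO → queue [NX, XG, EI, FQ, ZK, GS, OD, AP, QE, PO]
Visit NX → queue [XG, EI, FQ, ZK, GS, OD, AP, QE, PO]
Visit XG; enqueue YL, QS → queue [EI, FQ, ZK, GS, OD, AP, QE, PO, YL, QS]
Visit EI → queue [FQ, ZK, GS, OD, AP, QE, PO, YL, QS]
Visit FQ; enqueue JZ → queue [ZK, GS, OD, AP, QE, PO, YL, QS, JZ]
Visit ZK → queue [GS, OD, AP, QE, PO, YL, QS, JZ]
Visit GS → queue [OD, AP, QE, PO, YL, QS, JZ]
Visit OD → queue [AP, QE, PO, YL, QS, JZ]
Visit AP; enqueue OS → queue [QE, PO, YL, QS, JZ, OS]
Visit QE → queue [PO, YL, QS, JZ, OS]
Visit PO → queue [YL, QS, JZ, OS]
Visit YL → queue [QS, JZ, OS]
Visit QS → queue [JZ, OS]
Visit JZ → queue [OS]
Visit OS; enqueue DR → queue [DR]
Visit DR → queue []

UW MW VB NZ GO NX XG EI FQ ZK GS OD AP QE PO YL QS JZ OS DR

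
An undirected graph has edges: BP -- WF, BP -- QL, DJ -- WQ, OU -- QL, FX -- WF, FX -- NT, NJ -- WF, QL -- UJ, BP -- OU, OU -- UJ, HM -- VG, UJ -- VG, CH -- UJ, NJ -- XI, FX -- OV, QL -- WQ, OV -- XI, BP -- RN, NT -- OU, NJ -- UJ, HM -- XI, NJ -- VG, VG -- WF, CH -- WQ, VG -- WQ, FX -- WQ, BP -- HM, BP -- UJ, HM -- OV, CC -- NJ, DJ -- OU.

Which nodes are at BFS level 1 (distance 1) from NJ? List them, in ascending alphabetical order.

CC, UJ, VG, WF, XI

Level 0: NJ
Level 1: CC, UJ, VG, WF, XI
Level 2: BP, CH, FX, HM, OU, OV, QL, WQ
Level 3: DJ, NT, RN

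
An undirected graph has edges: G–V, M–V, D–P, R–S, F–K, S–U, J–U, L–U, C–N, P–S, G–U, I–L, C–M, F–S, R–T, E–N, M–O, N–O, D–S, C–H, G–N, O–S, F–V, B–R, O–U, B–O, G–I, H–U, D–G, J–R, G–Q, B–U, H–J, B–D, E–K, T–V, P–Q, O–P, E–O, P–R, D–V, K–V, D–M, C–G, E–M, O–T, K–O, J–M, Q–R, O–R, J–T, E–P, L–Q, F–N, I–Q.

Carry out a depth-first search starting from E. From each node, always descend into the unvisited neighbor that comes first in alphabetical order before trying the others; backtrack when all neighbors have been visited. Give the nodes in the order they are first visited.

E K F N C G D B O M J H U L I Q P R S T V

Visit E
E → K
K → F
F → N
N → C
C → G
G → D
D → B
B → O
O → M
M → J
J → H
H → U
U → L
L → I
I → Q
Q → P
P → R
R → S
R → T
T → V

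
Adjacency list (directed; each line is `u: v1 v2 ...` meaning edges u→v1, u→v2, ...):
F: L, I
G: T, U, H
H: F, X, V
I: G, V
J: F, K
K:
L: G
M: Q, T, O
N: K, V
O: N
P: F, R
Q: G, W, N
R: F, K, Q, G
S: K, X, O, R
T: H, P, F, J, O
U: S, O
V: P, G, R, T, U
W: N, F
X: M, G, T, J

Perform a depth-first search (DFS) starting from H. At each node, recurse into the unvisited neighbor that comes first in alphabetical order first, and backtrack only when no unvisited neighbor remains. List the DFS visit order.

Visit H
H → F
F → I
I → G
G → T
T → J
J → K
T → O
O → N
N → V
V → P
P → R
R → Q
Q → W
V → U
U → S
S → X
X → M
F → L

H F I G T J K O N V P R Q W U S X M L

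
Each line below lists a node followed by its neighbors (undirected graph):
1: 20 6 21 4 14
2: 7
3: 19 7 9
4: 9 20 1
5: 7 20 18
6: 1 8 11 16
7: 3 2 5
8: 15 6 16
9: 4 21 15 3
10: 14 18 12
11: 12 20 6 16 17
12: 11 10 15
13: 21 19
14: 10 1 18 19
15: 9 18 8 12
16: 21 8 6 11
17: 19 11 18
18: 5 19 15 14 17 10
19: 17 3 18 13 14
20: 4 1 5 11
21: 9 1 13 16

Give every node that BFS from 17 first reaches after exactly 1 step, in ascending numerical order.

Level 0: 17
Level 1: 11, 18, 19
Level 2: 3, 5, 6, 10, 12, 13, 14, 15, 16, 20
Level 3: 1, 4, 7, 8, 9, 21
Level 4: 2

11, 18, 19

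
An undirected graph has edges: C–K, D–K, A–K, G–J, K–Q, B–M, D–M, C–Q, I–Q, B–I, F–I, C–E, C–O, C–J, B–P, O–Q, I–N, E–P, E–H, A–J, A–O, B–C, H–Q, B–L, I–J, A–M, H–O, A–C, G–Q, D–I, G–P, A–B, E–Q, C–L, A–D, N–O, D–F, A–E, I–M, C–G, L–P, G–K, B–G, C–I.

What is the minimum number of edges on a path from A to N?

Level 0: A
Level 1: B, C, D, E, J, K, M, O
Level 2: F, G, H, I, L, N, P, Q
N first appears at level 2.

2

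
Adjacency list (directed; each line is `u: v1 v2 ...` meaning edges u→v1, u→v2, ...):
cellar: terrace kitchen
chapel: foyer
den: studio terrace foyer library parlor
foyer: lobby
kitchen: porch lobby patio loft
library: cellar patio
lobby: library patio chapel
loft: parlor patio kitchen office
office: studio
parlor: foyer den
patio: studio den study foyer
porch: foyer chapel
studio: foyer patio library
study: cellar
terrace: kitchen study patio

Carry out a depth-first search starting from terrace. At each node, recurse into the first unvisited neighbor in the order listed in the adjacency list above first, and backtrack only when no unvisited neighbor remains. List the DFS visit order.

terrace → kitchen → porch → foyer → lobby → library → cellar → patio → studio → den → parlor → study → chapel → loft → office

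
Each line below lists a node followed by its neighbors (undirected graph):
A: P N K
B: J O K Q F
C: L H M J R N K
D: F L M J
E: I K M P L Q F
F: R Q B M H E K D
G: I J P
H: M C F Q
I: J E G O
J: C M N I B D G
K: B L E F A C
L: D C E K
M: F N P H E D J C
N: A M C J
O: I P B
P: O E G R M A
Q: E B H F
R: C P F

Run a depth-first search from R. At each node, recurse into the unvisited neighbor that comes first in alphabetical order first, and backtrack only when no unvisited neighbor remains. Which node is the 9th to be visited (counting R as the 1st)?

Visit R
R → C
C → H
H → F
F → B
B → J
J → D
D → L
L → E
E → I
I → G
G → P
P → A
A → K
A → N
N → M
P → O
E → Q

Visit order: R, C, H, F, B, J, D, L, E, I, G, P, A, K, N, M, O, Q

E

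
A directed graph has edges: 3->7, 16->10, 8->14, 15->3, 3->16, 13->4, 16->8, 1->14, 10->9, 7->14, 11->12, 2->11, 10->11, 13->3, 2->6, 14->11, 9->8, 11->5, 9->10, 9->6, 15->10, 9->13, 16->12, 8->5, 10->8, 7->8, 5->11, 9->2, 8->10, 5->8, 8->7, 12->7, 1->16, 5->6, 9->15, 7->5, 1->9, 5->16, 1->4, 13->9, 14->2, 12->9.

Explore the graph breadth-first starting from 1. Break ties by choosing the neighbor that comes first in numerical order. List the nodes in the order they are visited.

Visit 1; enqueue 4, 9, 14, 16 → queue [4, 9, 14, 16]
Visit 4 → queue [9, 14, 16]
Visit 9; enqueue 2, 6, 8, 10, 13, 15 → queue [14, 16, 2, 6, 8, 10, 13, 15]
Visit 14; enqueue 11 → queue [16, 2, 6, 8, 10, 13, 15, 11]
Visit 16; enqueue 12 → queue [2, 6, 8, 10, 13, 15, 11, 12]
Visit 2 → queue [6, 8, 10, 13, 15, 11, 12]
Visit 6 → queue [8, 10, 13, 15, 11, 12]
Visit 8; enqueue 5, 7 → queue [10, 13, 15, 11, 12, 5, 7]
Visit 10 → queue [13, 15, 11, 12, 5, 7]
Visit 13; enqueue 3 → queue [15, 11, 12, 5, 7, 3]
Visit 15 → queue [11, 12, 5, 7, 3]
Visit 11 → queue [12, 5, 7, 3]
Visit 12 → queue [5, 7, 3]
Visit 5 → queue [7, 3]
Visit 7 → queue [3]
Visit 3 → queue []

1 4 9 14 16 2 6 8 10 13 15 11 12 5 7 3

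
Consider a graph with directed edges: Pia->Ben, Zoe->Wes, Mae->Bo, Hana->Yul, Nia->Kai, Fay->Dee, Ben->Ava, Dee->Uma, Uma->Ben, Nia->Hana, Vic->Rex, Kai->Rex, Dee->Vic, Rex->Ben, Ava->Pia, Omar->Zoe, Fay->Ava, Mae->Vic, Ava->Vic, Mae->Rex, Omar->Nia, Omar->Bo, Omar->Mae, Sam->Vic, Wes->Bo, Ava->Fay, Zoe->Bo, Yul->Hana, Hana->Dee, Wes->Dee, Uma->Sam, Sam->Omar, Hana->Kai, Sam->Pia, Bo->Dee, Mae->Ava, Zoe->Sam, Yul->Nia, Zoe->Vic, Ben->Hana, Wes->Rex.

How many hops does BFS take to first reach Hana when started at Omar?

Level 0: Omar
Level 1: Bo, Mae, Nia, Zoe
Level 2: Ava, Dee, Hana, Kai, Rex, Sam, Vic, Wes
Level 3: Ben, Fay, Pia, Uma, Yul
Hana first appears at level 2.

2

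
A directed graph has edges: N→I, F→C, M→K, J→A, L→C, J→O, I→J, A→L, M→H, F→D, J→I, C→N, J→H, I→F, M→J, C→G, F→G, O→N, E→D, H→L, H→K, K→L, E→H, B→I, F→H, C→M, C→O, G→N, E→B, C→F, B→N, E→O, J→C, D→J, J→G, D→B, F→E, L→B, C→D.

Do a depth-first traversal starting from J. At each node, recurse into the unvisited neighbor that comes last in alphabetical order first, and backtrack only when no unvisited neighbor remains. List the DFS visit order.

J, O, N, I, F, H, L, C, M, K, G, D, B, E, A

Visit J
J → O
O → N
N → I
I → F
F → H
H → L
L → C
C → M
M → K
C → G
C → D
D → B
F → E
J → A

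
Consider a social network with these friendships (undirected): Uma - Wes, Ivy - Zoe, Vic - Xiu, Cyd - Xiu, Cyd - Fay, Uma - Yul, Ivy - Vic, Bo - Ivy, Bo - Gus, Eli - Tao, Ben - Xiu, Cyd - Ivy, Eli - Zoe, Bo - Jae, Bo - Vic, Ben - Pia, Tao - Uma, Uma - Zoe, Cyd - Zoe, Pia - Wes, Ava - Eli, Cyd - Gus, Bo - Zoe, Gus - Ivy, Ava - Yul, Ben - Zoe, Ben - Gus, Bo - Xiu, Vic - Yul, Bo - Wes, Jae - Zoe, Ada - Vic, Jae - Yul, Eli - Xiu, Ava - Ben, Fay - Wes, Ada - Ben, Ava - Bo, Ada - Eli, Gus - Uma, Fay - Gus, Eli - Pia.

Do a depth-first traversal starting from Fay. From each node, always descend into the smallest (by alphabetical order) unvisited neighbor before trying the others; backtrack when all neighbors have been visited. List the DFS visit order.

Visit Fay
Fay → Cyd
Cyd → Gus
Gus → Ben
Ben → Ada
Ada → Eli
Eli → Ava
Ava → Bo
Bo → Ivy
Ivy → Vic
Vic → Xiu
Vic → Yul
Yul → Jae
Jae → Zoe
Zoe → Uma
Uma → Tao
Uma → Wes
Wes → Pia

Fay Cyd Gus Ben Ada Eli Ava Bo Ivy Vic Xiu Yul Jae Zoe Uma Tao Wes Pia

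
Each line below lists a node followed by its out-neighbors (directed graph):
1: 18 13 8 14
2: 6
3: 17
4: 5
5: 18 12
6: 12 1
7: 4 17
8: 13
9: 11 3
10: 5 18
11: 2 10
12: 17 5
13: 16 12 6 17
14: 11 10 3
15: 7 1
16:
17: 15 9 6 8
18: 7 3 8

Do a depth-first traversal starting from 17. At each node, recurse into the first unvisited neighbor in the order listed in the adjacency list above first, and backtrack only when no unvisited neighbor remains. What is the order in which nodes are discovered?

Visit 17
17 → 15
15 → 7
7 → 4
4 → 5
5 → 18
18 → 3
18 → 8
8 → 13
13 → 16
13 → 12
13 → 6
6 → 1
1 → 14
14 → 11
11 → 2
11 → 10
17 → 9

17 → 15 → 7 → 4 → 5 → 18 → 3 → 8 → 13 → 16 → 12 → 6 → 1 → 14 → 11 → 2 → 10 → 9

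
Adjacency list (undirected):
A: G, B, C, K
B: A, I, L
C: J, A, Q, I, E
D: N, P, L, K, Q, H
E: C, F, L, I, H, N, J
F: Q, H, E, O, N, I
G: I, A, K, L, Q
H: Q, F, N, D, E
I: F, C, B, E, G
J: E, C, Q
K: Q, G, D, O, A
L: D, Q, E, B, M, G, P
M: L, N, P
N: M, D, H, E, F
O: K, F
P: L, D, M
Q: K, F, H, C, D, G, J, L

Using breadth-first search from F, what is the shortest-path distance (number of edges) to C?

Level 0: F
Level 1: E, H, I, N, O, Q
Level 2: B, C, D, G, J, K, L, M
Level 3: A, P
C first appears at level 2.

2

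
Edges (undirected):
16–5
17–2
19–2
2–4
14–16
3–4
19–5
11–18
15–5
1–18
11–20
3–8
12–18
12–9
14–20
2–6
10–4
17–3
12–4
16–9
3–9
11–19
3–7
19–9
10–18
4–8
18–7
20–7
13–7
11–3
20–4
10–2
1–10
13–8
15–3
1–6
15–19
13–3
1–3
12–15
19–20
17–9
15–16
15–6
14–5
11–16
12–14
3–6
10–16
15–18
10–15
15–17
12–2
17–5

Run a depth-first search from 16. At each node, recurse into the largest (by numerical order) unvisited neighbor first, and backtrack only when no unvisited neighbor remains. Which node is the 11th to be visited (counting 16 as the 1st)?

9

Visit 16
16 → 15
15 → 19
19 → 20
20 → 14
14 → 12
12 → 18
18 → 11
11 → 3
3 → 17
17 → 9
17 → 5
17 → 2
2 → 10
10 → 4
4 → 8
8 → 13
13 → 7
10 → 1
1 → 6

Visit order: 16, 15, 19, 20, 14, 12, 18, 11, 3, 17, 9, 5, 2, 10, 4, 8, 13, 7, 1, 6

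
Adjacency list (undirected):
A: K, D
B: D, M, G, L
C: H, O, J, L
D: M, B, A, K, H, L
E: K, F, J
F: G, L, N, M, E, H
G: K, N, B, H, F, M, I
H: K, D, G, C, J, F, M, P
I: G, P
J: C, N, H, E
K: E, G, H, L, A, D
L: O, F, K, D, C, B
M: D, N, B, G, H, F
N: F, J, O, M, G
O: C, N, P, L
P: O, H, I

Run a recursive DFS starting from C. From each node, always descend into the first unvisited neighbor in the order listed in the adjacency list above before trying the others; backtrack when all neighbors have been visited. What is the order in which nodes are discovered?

C -> H -> K -> E -> F -> G -> N -> J -> O -> P -> I -> L -> D -> M -> B -> A

Visit C
C → H
H → K
K → E
E → F
F → G
G → N
N → J
N → O
O → P
P → I
O → L
L → D
D → M
M → B
D → A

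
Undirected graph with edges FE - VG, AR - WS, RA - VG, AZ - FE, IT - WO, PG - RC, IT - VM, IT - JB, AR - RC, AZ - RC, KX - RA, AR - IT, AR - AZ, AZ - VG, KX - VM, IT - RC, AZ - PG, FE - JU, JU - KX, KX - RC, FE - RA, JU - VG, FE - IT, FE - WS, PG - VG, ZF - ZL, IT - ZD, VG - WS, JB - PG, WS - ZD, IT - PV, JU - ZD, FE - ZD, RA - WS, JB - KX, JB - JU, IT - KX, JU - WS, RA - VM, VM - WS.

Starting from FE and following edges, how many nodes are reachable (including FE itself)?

BFS from FE visits: FE, AZ, IT, JU, RA, VG, WS, ZD, AR, PG, RC, JB, KX, PV, VM, WO
Reachable nodes: 16 of 18 total.

16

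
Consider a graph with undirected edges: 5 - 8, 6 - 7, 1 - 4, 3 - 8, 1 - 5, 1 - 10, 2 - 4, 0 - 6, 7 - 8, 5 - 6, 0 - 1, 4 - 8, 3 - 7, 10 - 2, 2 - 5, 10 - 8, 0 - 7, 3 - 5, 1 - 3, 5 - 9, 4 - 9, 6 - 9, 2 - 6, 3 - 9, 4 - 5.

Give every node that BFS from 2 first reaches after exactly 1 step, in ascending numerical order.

4, 5, 6, 10

Level 0: 2
Level 1: 4, 5, 6, 10
Level 2: 0, 1, 3, 7, 8, 9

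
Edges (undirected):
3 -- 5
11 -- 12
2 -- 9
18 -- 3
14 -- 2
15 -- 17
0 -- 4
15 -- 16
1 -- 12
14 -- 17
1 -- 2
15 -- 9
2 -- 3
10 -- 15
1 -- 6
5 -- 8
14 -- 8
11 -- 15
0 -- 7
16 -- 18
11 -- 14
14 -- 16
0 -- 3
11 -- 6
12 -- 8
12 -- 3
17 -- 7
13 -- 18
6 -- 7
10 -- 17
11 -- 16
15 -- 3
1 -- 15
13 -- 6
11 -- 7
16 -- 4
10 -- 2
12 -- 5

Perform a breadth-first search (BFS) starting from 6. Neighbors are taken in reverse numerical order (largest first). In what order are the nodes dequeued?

Visit 6; enqueue 13, 11, 7, 1 → queue [13, 11, 7, 1]
Visit 13; enqueue 18 → queue [11, 7, 1, 18]
Visit 11; enqueue 16, 15, 14, 12 → queue [7, 1, 18, 16, 15, 14, 12]
Visit 7; enqueue 17, 0 → queue [1, 18, 16, 15, 14, 12, 17, 0]
Visit 1; enqueue 2 → queue [18, 16, 15, 14, 12, 17, 0, 2]
Visit 18; enqueue 3 → queue [16, 15, 14, 12, 17, 0, 2, 3]
Visit 16; enqueue 4 → queue [15, 14, 12, 17, 0, 2, 3, 4]
Visit 15; enqueue 10, 9 → queue [14, 12, 17, 0, 2, 3, 4, 10, 9]
Visit 14; enqueue 8 → queue [12, 17, 0, 2, 3, 4, 10, 9, 8]
Visit 12; enqueue 5 → queue [17, 0, 2, 3, 4, 10, 9, 8, 5]
Visit 17 → queue [0, 2, 3, 4, 10, 9, 8, 5]
Visit 0 → queue [2, 3, 4, 10, 9, 8, 5]
Visit 2 → queue [3, 4, 10, 9, 8, 5]
Visit 3 → queue [4, 10, 9, 8, 5]
Visit 4 → queue [10, 9, 8, 5]
Visit 10 → queue [9, 8, 5]
Visit 9 → queue [8, 5]
Visit 8 → queue [5]
Visit 5 → queue []

6, 13, 11, 7, 1, 18, 16, 15, 14, 12, 17, 0, 2, 3, 4, 10, 9, 8, 5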